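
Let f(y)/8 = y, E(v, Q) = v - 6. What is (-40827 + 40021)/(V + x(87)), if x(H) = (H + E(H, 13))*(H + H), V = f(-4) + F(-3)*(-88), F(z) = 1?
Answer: -403/14556 ≈ -0.027686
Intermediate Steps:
E(v, Q) = -6 + v
f(y) = 8*y
V = -120 (V = 8*(-4) + 1*(-88) = -32 - 88 = -120)
x(H) = 2*H*(-6 + 2*H) (x(H) = (H + (-6 + H))*(H + H) = (-6 + 2*H)*(2*H) = 2*H*(-6 + 2*H))
(-40827 + 40021)/(V + x(87)) = (-40827 + 40021)/(-120 + 4*87*(-3 + 87)) = -806/(-120 + 4*87*84) = -806/(-120 + 29232) = -806/29112 = -806*1/29112 = -403/14556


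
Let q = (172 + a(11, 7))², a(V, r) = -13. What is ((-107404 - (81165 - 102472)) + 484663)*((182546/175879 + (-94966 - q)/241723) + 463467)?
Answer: 133106579369661705416/720576263 ≈ 1.8472e+11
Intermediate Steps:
q = 25281 (q = (172 - 13)² = 159² = 25281)
((-107404 - (81165 - 102472)) + 484663)*((182546/175879 + (-94966 - q)/241723) + 463467) = ((-107404 - (81165 - 102472)) + 484663)*((182546/175879 + (-94966 - 1*25281)/241723) + 463467) = ((-107404 - 1*(-21307)) + 484663)*((182546*(1/175879) + (-94966 - 25281)*(1/241723)) + 463467) = ((-107404 + 21307) + 484663)*((3094/2981 - 120247*1/241723) + 463467) = (-86097 + 484663)*((3094/2981 - 120247/241723) + 463467) = 398566*(389434655/720576263 + 463467) = 398566*(333963708318476/720576263) = 133106579369661705416/720576263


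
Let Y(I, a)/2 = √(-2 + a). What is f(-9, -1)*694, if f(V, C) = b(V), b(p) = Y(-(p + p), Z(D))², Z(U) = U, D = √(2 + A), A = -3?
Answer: -5552 + 2776*I ≈ -5552.0 + 2776.0*I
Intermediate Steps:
D = I (D = √(2 - 3) = √(-1) = I ≈ 1.0*I)
Y(I, a) = 2*√(-2 + a)
b(p) = -8 + 4*I (b(p) = (2*√(-2 + I))² = -8 + 4*I)
f(V, C) = -8 + 4*I
f(-9, -1)*694 = (-8 + 4*I)*694 = -5552 + 2776*I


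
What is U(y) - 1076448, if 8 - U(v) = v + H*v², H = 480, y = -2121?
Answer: -2160421999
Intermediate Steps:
U(v) = 8 - v - 480*v² (U(v) = 8 - (v + 480*v²) = 8 + (-v - 480*v²) = 8 - v - 480*v²)
U(y) - 1076448 = (8 - 1*(-2121) - 480*(-2121)²) - 1076448 = (8 + 2121 - 480*4498641) - 1076448 = (8 + 2121 - 2159347680) - 1076448 = -2159345551 - 1076448 = -2160421999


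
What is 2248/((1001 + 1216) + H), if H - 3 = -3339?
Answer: -2248/1119 ≈ -2.0089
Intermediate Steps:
H = -3336 (H = 3 - 3339 = -3336)
2248/((1001 + 1216) + H) = 2248/((1001 + 1216) - 3336) = 2248/(2217 - 3336) = 2248/(-1119) = 2248*(-1/1119) = -2248/1119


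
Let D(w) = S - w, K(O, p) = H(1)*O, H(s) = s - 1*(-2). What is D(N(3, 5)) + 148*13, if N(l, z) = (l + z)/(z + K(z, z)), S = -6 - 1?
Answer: 9583/5 ≈ 1916.6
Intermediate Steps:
H(s) = 2 + s (H(s) = s + 2 = 2 + s)
S = -7
K(O, p) = 3*O (K(O, p) = (2 + 1)*O = 3*O)
N(l, z) = (l + z)/(4*z) (N(l, z) = (l + z)/(z + 3*z) = (l + z)/((4*z)) = (l + z)*(1/(4*z)) = (l + z)/(4*z))
D(w) = -7 - w
D(N(3, 5)) + 148*13 = (-7 - (3 + 5)/(4*5)) + 148*13 = (-7 - 8/(4*5)) + 1924 = (-7 - 1*⅖) + 1924 = (-7 - ⅖) + 1924 = -37/5 + 1924 = 9583/5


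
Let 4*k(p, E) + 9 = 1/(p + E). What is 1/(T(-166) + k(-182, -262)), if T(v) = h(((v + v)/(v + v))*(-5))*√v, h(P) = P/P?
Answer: -7098672/539569225 - 3154176*I*√166/539569225 ≈ -0.013156 - 0.075317*I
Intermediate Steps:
h(P) = 1
k(p, E) = -9/4 + 1/(4*(E + p)) (k(p, E) = -9/4 + 1/(4*(p + E)) = -9/4 + 1/(4*(E + p)))
T(v) = √v (T(v) = 1*√v = √v)
1/(T(-166) + k(-182, -262)) = 1/(√(-166) + (1 - 9*(-262) - 9*(-182))/(4*(-262 - 182))) = 1/(I*√166 + (¼)*(1 + 2358 + 1638)/(-444)) = 1/(I*√166 + (¼)*(-1/444)*3997) = 1/(I*√166 - 3997/1776) = 1/(-3997/1776 + I*√166)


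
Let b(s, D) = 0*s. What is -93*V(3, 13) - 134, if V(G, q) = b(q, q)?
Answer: -134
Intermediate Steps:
b(s, D) = 0
V(G, q) = 0
-93*V(3, 13) - 134 = -93*0 - 134 = 0 - 134 = -134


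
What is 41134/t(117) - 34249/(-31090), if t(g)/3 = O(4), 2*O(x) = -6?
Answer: -1278547819/279810 ≈ -4569.3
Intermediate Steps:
O(x) = -3 (O(x) = (½)*(-6) = -3)
t(g) = -9 (t(g) = 3*(-3) = -9)
41134/t(117) - 34249/(-31090) = 41134/(-9) - 34249/(-31090) = 41134*(-⅑) - 34249*(-1/31090) = -41134/9 + 34249/31090 = -1278547819/279810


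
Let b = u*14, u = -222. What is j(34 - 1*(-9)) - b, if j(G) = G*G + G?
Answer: 5000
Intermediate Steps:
b = -3108 (b = -222*14 = -3108)
j(G) = G + G² (j(G) = G² + G = G + G²)
j(34 - 1*(-9)) - b = (34 - 1*(-9))*(1 + (34 - 1*(-9))) - 1*(-3108) = (34 + 9)*(1 + (34 + 9)) + 3108 = 43*(1 + 43) + 3108 = 43*44 + 3108 = 1892 + 3108 = 5000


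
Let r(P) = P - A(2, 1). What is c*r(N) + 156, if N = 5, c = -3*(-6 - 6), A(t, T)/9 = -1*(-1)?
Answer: 12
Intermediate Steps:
A(t, T) = 9 (A(t, T) = 9*(-1*(-1)) = 9*1 = 9)
c = 36 (c = -3*(-12) = 36)
r(P) = -9 + P (r(P) = P - 1*9 = P - 9 = -9 + P)
c*r(N) + 156 = 36*(-9 + 5) + 156 = 36*(-4) + 156 = -144 + 156 = 12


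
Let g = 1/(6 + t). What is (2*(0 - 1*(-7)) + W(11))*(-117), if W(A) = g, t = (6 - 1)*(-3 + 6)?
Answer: -11505/7 ≈ -1643.6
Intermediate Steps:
t = 15 (t = 5*3 = 15)
g = 1/21 (g = 1/(6 + 15) = 1/21 ≈ 0.047619)
W(A) = 1/21
(2*(0 - 1*(-7)) + W(11))*(-117) = (2*(0 - 1*(-7)) + 1/21)*(-117) = (2*(0 + 7) + 1/21)*(-117) = (2*7 + 1/21)*(-117) = (14 + 1/21)*(-117) = (295/21)*(-117) = -11505/7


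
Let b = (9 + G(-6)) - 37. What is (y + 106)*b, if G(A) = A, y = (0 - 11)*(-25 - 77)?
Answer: -41752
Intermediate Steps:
y = 1122 (y = -11*(-102) = 1122)
b = -34 (b = (9 - 6) - 37 = 3 - 37 = -34)
(y + 106)*b = (1122 + 106)*(-34) = 1228*(-34) = -41752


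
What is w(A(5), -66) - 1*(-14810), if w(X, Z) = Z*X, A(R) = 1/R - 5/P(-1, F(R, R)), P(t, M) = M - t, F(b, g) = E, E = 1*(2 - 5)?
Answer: 73159/5 ≈ 14632.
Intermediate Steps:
E = -3 (E = 1*(-3) = -3)
F(b, g) = -3
A(R) = 5/2 + 1/R (A(R) = 1/R - 5/(-3 - 1*(-1)) = 1/R - 5/(-3 + 1) = 1/R - 5/(-2) = 1/R - 5*(-½) = 1/R + 5/2 = 5/2 + 1/R)
w(X, Z) = X*Z
w(A(5), -66) - 1*(-14810) = (5/2 + 1/5)*(-66) - 1*(-14810) = (5/2 + ⅕)*(-66) + 14810 = (27/10)*(-66) + 14810 = -891/5 + 14810 = 73159/5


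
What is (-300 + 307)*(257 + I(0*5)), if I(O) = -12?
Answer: 1715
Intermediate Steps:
(-300 + 307)*(257 + I(0*5)) = (-300 + 307)*(257 - 12) = 7*245 = 1715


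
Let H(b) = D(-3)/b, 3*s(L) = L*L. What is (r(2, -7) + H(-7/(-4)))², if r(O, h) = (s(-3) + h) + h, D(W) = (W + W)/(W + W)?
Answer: 5329/49 ≈ 108.76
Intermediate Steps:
D(W) = 1 (D(W) = (2*W)/((2*W)) = (2*W)*(1/(2*W)) = 1)
s(L) = L²/3 (s(L) = (L*L)/3 = L²/3)
r(O, h) = 3 + 2*h (r(O, h) = ((⅓)*(-3)² + h) + h = ((⅓)*9 + h) + h = (3 + h) + h = 3 + 2*h)
H(b) = 1/b
(r(2, -7) + H(-7/(-4)))² = ((3 + 2*(-7)) + 1/(-7/(-4)))² = ((3 - 14) + 1/(-7*(-¼)))² = (-11 + 1/(7/4))² = (-11 + 4/7)² = (-73/7)² = 5329/49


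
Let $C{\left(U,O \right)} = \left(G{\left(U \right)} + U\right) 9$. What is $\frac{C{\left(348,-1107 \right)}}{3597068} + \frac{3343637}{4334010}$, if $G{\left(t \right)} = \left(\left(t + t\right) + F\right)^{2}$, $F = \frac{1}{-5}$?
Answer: $\frac{77312950334659}{38974321706700} \approx 1.9837$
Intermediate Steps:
$F = - \frac{1}{5} \approx -0.2$
$G{\left(t \right)} = \left(- \frac{1}{5} + 2 t\right)^{2}$ ($G{\left(t \right)} = \left(\left(t + t\right) - \frac{1}{5}\right)^{2} = \left(2 t - \frac{1}{5}\right)^{2} = \left(- \frac{1}{5} + 2 t\right)^{2}$)
$C{\left(U,O \right)} = 9 U + \frac{9 \left(-1 + 10 U\right)^{2}}{25}$ ($C{\left(U,O \right)} = \left(\frac{\left(-1 + 10 U\right)^{2}}{25} + U\right) 9 = \left(U + \frac{\left(-1 + 10 U\right)^{2}}{25}\right) 9 = 9 U + \frac{9 \left(-1 + 10 U\right)^{2}}{25}$)
$\frac{C{\left(348,-1107 \right)}}{3597068} + \frac{3343637}{4334010} = \frac{\frac{9}{25} + 36 \cdot 348^{2} + \frac{9}{5} \cdot 348}{3597068} + \frac{3343637}{4334010} = \left(\frac{9}{25} + 36 \cdot 121104 + \frac{3132}{5}\right) \frac{1}{3597068} + 3343637 \cdot \frac{1}{4334010} = \left(\frac{9}{25} + 4359744 + \frac{3132}{5}\right) \frac{1}{3597068} + \frac{3343637}{4334010} = \frac{109009269}{25} \cdot \frac{1}{3597068} + \frac{3343637}{4334010} = \frac{109009269}{89926700} + \frac{3343637}{4334010} = \frac{77312950334659}{38974321706700}$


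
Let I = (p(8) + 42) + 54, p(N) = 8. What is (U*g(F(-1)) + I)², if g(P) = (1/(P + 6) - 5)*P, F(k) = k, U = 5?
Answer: 16384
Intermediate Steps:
g(P) = P*(-5 + 1/(6 + P)) (g(P) = (1/(6 + P) - 5)*P = (-5 + 1/(6 + P))*P = P*(-5 + 1/(6 + P)))
I = 104 (I = (8 + 42) + 54 = 50 + 54 = 104)
(U*g(F(-1)) + I)² = (5*(-1*(-1)*(29 + 5*(-1))/(6 - 1)) + 104)² = (5*(-1*(-1)*(29 - 5)/5) + 104)² = (5*(-1*(-1)*⅕*24) + 104)² = (5*(24/5) + 104)² = (24 + 104)² = 128² = 16384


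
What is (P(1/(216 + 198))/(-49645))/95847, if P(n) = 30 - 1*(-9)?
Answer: -13/1586108105 ≈ -8.1962e-9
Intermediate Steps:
P(n) = 39 (P(n) = 30 + 9 = 39)
(P(1/(216 + 198))/(-49645))/95847 = (39/(-49645))/95847 = (39*(-1/49645))*(1/95847) = -39/49645*1/95847 = -13/1586108105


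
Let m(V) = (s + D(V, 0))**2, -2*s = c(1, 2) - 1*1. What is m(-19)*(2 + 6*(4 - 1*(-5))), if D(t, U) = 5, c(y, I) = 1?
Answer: 1400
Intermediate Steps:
s = 0 (s = -(1 - 1*1)/2 = -(1 - 1)/2 = -1/2*0 = 0)
m(V) = 25 (m(V) = (0 + 5)**2 = 5**2 = 25)
m(-19)*(2 + 6*(4 - 1*(-5))) = 25*(2 + 6*(4 - 1*(-5))) = 25*(2 + 6*(4 + 5)) = 25*(2 + 6*9) = 25*(2 + 54) = 25*56 = 1400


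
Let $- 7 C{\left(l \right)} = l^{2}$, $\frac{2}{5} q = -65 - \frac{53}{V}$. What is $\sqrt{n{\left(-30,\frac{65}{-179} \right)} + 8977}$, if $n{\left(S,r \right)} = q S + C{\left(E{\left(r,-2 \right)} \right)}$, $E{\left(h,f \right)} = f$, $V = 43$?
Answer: $\frac{3 \sqrt{140369845}}{301} \approx 118.08$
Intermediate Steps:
$q = - \frac{7120}{43}$ ($q = \frac{5 \left(-65 - \frac{53}{43}\right)}{2} = \frac{5}{2} \left(- \frac{2848}{43}\right) = - \frac{7120}{43} \approx -165.58$)
$C{\left(l \right)} = - \frac{l^{2}}{7}$
$n{\left(S,r \right)} = - \frac{4}{7} - \frac{7120 S}{43}$ ($n{\left(S,r \right)} = - \frac{7120 S}{43} - \frac{\left(-2\right)^{2}}{7} = - \frac{7120 S}{43} - \frac{4}{7} = - \frac{4}{7} - \frac{7120 S}{43}$)
$\sqrt{n{\left(-30,\frac{65}{-179} \right)} + 8977} = \sqrt{\left(- \frac{4}{7} - - \frac{213600}{43}\right) + 8977} = \sqrt{\left(- \frac{4}{7} + \frac{213600}{43}\right) + 8977} = \sqrt{\frac{1495028}{301} + 8977} = \sqrt{\frac{4197105}{301}} = \frac{3 \sqrt{140369845}}{301}$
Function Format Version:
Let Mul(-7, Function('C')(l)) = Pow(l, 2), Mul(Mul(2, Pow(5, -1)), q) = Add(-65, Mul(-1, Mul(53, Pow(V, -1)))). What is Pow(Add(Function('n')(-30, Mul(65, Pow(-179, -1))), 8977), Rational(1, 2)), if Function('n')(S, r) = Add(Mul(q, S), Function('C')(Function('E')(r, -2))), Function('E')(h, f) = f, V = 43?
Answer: Mul(Rational(3, 301), Pow(140369845, Rational(1, 2))) ≈ 118.08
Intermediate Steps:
q = Rational(-7120, 43) (q = Mul(Rational(5, 2), Add(-65, Mul(-1, Mul(53, Pow(43, -1))))) = Mul(Rational(5, 2), Add(-65, Mul(-1, Mul(53, Rational(1, 43))))) = Mul(Rational(5, 2), Add(-65, Mul(-1, Rational(53, 43)))) = Mul(Rational(5, 2), Add(-65, Rational(-53, 43))) = Mul(Rational(5, 2), Rational(-2848, 43)) = Rational(-7120, 43) ≈ -165.58)
Function('C')(l) = Mul(Rational(-1, 7), Pow(l, 2))
Function('n')(S, r) = Add(Rational(-4, 7), Mul(Rational(-7120, 43), S)) (Function('n')(S, r) = Add(Mul(Rational(-7120, 43), S), Mul(Rational(-1, 7), Pow(-2, 2))) = Add(Mul(Rational(-7120, 43), S), Mul(Rational(-1, 7), 4)) = Add(Mul(Rational(-7120, 43), S), Rational(-4, 7)) = Add(Rational(-4, 7), Mul(Rational(-7120, 43), S)))
Pow(Add(Function('n')(-30, Mul(65, Pow(-179, -1))), 8977), Rational(1, 2)) = Pow(Add(Add(Rational(-4, 7), Mul(Rational(-7120, 43), -30)), 8977), Rational(1, 2)) = Pow(Add(Add(Rational(-4, 7), Rational(213600, 43)), 8977), Rational(1, 2)) = Pow(Add(Rational(1495028, 301), 8977), Rational(1, 2)) = Pow(Rational(4197105, 301), Rational(1, 2)) = Mul(Rational(3, 301), Pow(140369845, Rational(1, 2)))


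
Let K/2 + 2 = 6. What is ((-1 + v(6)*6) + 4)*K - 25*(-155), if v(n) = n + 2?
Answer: 4283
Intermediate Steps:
K = 8 (K = -4 + 2*6 = -4 + 12 = 8)
v(n) = 2 + n
((-1 + v(6)*6) + 4)*K - 25*(-155) = ((-1 + (2 + 6)*6) + 4)*8 - 25*(-155) = ((-1 + 8*6) + 4)*8 + 3875 = ((-1 + 48) + 4)*8 + 3875 = (47 + 4)*8 + 3875 = 51*8 + 3875 = 408 + 3875 = 4283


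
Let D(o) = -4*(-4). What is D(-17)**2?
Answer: 256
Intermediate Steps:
D(o) = 16
D(-17)**2 = 16**2 = 256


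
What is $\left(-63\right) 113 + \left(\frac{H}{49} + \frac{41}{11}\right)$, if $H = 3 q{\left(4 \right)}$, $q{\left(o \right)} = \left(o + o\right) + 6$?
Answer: $- \frac{547810}{77} \approx -7114.4$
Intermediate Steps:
$q{\left(o \right)} = 6 + 2 o$ ($q{\left(o \right)} = 2 o + 6 = 6 + 2 o$)
$H = 42$ ($H = 3 \left(6 + 2 \cdot 4\right) = 3 \left(6 + 8\right) = 3 \cdot 14 = 42$)
$\left(-63\right) 113 + \left(\frac{H}{49} + \frac{41}{11}\right) = \left(-63\right) 113 + \left(\frac{42}{49} + \frac{41}{11}\right) = -7119 + \left(42 \cdot \frac{1}{49} + 41 \cdot \frac{1}{11}\right) = -7119 + \left(\frac{6}{7} + \frac{41}{11}\right) = -7119 + \frac{353}{77} = - \frac{547810}{77}$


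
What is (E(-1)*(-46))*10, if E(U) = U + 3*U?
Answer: 1840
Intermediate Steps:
E(U) = 4*U
(E(-1)*(-46))*10 = ((4*(-1))*(-46))*10 = -4*(-46)*10 = 184*10 = 1840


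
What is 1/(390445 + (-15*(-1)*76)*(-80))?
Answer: 1/299245 ≈ 3.3417e-6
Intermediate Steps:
1/(390445 + (-15*(-1)*76)*(-80)) = 1/(390445 + (15*76)*(-80)) = 1/(390445 + 1140*(-80)) = 1/(390445 - 91200) = 1/299245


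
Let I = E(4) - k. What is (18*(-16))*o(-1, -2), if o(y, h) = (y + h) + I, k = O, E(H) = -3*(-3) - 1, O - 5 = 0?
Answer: 0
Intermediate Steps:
O = 5 (O = 5 + 0 = 5)
E(H) = 8 (E(H) = 9 - 1 = 8)
k = 5
I = 3 (I = 8 - 1*5 = 8 - 5 = 3)
o(y, h) = 3 + h + y (o(y, h) = (y + h) + 3 = (h + y) + 3 = 3 + h + y)
(18*(-16))*o(-1, -2) = (18*(-16))*(3 - 2 - 1) = -288*0 = 0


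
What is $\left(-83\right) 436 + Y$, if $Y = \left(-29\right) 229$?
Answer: $-42829$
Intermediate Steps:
$Y = -6641$
$\left(-83\right) 436 + Y = \left(-83\right) 436 - 6641 = -36188 - 6641 = -42829$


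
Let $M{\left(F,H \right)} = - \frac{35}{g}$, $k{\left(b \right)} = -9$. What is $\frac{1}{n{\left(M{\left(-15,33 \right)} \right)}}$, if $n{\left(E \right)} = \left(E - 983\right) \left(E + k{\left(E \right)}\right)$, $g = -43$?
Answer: $\frac{1849}{14866368} \approx 0.00012437$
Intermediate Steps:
$M{\left(F,H \right)} = \frac{35}{43}$ ($M{\left(F,H \right)} = - \frac{35}{-43} = \left(-35\right) \left(- \frac{1}{43}\right) = \frac{35}{43}$)
$n{\left(E \right)} = \left(-983 + E\right) \left(-9 + E\right)$ ($n{\left(E \right)} = \left(E - 983\right) \left(E - 9\right) = \left(-983 + E\right) \left(-9 + E\right)$)
$\frac{1}{n{\left(M{\left(-15,33 \right)} \right)}} = \frac{1}{8847 + \left(\frac{35}{43}\right)^{2} - \frac{34720}{43}} = \frac{1}{8847 + \frac{1225}{1849} - \frac{34720}{43}} = \frac{1}{\frac{14866368}{1849}} = \frac{1849}{14866368}$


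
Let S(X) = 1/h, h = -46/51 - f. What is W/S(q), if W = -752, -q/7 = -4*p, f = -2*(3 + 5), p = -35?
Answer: -579040/51 ≈ -11354.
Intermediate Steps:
f = -16 (f = -2*8 = -16)
h = 770/51 (h = -46/51 - 1*(-16) = -46*1/51 + 16 = -46/51 + 16 = 770/51 ≈ 15.098)
q = -980 (q = -(-28)*(-35) = -7*140 = -980)
S(X) = 51/770 (S(X) = 1/(770/51) = 51/770)
W/S(q) = -752/51/770 = -752*770/51 = -579040/51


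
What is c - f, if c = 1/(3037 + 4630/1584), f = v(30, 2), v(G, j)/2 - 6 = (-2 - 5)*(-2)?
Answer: -96303968/2407619 ≈ -40.000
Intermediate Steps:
v(G, j) = 40 (v(G, j) = 12 + 2*((-2 - 5)*(-2)) = 12 + 2*(-7*(-2)) = 12 + 2*14 = 12 + 28 = 40)
f = 40
c = 792/2407619 (c = 1/(3037 + 4630*(1/1584)) = 1/(3037 + 2315/792) = 1/(2407619/792) = 792/2407619 ≈ 0.00032896)
c - f = 792/2407619 - 1*40 = 792/2407619 - 40 = -96303968/2407619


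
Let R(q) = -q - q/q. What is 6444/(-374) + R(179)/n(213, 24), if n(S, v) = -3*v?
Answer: -5509/374 ≈ -14.730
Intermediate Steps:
R(q) = -1 - q (R(q) = -q - 1*1 = -q - 1 = -1 - q)
6444/(-374) + R(179)/n(213, 24) = 6444/(-374) + (-1 - 1*179)/((-3*24)) = 6444*(-1/374) + (-1 - 179)/(-72) = -3222/187 - 180*(-1/72) = -3222/187 + 5/2 = -5509/374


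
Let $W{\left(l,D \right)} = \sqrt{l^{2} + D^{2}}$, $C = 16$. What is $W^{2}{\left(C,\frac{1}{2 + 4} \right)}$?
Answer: $\frac{9217}{36} \approx 256.03$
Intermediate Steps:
$W{\left(l,D \right)} = \sqrt{D^{2} + l^{2}}$
$W^{2}{\left(C,\frac{1}{2 + 4} \right)} = \left(\sqrt{\left(\frac{1}{2 + 4}\right)^{2} + 16^{2}}\right)^{2} = \left(\sqrt{\left(\frac{1}{6}\right)^{2} + 256}\right)^{2} = \left(\sqrt{\frac{1}{36} + 256}\right)^{2} = \left(\sqrt{\frac{9217}{36}}\right)^{2} = \left(\frac{\sqrt{9217}}{6}\right)^{2} = \frac{9217}{36}$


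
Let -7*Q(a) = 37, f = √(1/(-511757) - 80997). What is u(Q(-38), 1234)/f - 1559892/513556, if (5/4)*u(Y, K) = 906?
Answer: -389973/128389 - 1812*I*√21212727705799610/103626954325 ≈ -3.0374 - 2.5467*I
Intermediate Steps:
f = I*√21212727705799610/511757 (f = √(-1/511757 - 80997) = √(-41450781730/511757) = I*√21212727705799610/511757 ≈ 284.6*I)
Q(a) = -37/7 (Q(a) = -⅐*37 = -37/7)
u(Y, K) = 3624/5 (u(Y, K) = (⅘)*906 = 3624/5)
u(Q(-38), 1234)/f - 1559892/513556 = 3624/(5*((I*√21212727705799610/511757))) - 1559892/513556 = 3624*(-I*√21212727705799610/41450781730)/5 - 1559892*1/513556 = -1812*I*√21212727705799610/103626954325 - 389973/128389 = -389973/128389 - 1812*I*√21212727705799610/103626954325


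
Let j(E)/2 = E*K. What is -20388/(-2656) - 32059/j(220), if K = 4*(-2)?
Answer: 4903577/292160 ≈ 16.784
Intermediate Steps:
K = -8
j(E) = -16*E (j(E) = 2*(E*(-8)) = 2*(-8*E) = -16*E)
-20388/(-2656) - 32059/j(220) = -20388/(-2656) - 32059/((-16*220)) = -20388*(-1/2656) - 32059/(-3520) = 5097/664 - 32059*(-1/3520) = 5097/664 + 32059/3520 = 4903577/292160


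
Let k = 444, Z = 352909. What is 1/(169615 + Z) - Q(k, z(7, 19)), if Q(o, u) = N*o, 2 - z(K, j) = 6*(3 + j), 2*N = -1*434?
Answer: 50344142353/522524 ≈ 96348.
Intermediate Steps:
N = -217 (N = (-1*434)/2 = (½)*(-434) = -217)
z(K, j) = -16 - 6*j (z(K, j) = 2 - 6*(3 + j) = 2 - (18 + 6*j) = 2 + (-18 - 6*j) = -16 - 6*j)
Q(o, u) = -217*o
1/(169615 + Z) - Q(k, z(7, 19)) = 1/(169615 + 352909) - (-217)*444 = 1/522524 - 1*(-96348) = 1/522524 + 96348 = 50344142353/522524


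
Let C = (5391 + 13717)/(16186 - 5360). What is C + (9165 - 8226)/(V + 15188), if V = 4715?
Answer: 195236069/107734939 ≈ 1.8122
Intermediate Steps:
C = 9554/5413 (C = 19108/10826 = 19108*(1/10826) = 9554/5413 ≈ 1.7650)
C + (9165 - 8226)/(V + 15188) = 9554/5413 + (9165 - 8226)/(4715 + 15188) = 9554/5413 + 939/19903 = 195236069/107734939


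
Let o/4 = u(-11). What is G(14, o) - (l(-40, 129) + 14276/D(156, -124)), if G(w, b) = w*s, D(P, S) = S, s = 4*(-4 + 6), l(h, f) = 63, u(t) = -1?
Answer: 5088/31 ≈ 164.13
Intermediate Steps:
o = -4 (o = 4*(-1) = -4)
s = 8 (s = 4*2 = 8)
G(w, b) = 8*w (G(w, b) = w*8 = 8*w)
G(14, o) - (l(-40, 129) + 14276/D(156, -124)) = 8*14 - (63 + 14276/(-124)) = 112 - (63 + 14276*(-1/124)) = 112 - (63 - 3569/31) = 112 - 1*(-1616/31) = 112 + 1616/31 = 5088/31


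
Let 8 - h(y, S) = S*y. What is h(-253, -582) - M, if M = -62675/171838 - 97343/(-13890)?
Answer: -87861976426961/596707455 ≈ -1.4724e+5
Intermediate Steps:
h(y, S) = 8 - S*y
M = 3964167671/596707455 (M = -62675*1/171838 - 97343*(-1/13890) = -62675/171838 + 97343/13890 = 3964167671/596707455 ≈ 6.6434)
h(-253, -582) - M = (8 - 1*(-582)*(-253)) - 1*3964167671/596707455 = (8 - 147246) - 3964167671/596707455 = -147238 - 3964167671/596707455 = -87861976426961/596707455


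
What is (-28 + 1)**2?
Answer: 729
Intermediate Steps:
(-28 + 1)**2 = (-27)**2 = 729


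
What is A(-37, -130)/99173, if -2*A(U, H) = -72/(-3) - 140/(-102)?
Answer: -647/5057823 ≈ -0.00012792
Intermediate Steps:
A(U, H) = -647/51 (A(U, H) = -(-72/(-3) - 140/(-102))/2 = -(-72*(-⅓) - 140*(-1/102))/2 = -(24 + 70/51)/2 = -½*1294/51 = -647/51)
A(-37, -130)/99173 = -647/51/99173 = -647/51*1/99173 = -647/5057823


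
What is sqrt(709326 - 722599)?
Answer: I*sqrt(13273) ≈ 115.21*I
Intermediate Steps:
sqrt(709326 - 722599) = sqrt(-13273) = I*sqrt(13273)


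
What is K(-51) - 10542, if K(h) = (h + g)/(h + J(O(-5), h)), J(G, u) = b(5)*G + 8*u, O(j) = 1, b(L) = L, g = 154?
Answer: -4786171/454 ≈ -10542.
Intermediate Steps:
J(G, u) = 5*G + 8*u
K(h) = (154 + h)/(5 + 9*h) (K(h) = (h + 154)/(h + (5*1 + 8*h)) = (154 + h)/(h + (5 + 8*h)) = (154 + h)/(5 + 9*h))
K(-51) - 10542 = (154 - 51)/(5 + 9*(-51)) - 10542 = 103/(5 - 459) - 10542 = 103/(-454) - 10542 = -1/454*103 - 10542 = -103/454 - 10542 = -4786171/454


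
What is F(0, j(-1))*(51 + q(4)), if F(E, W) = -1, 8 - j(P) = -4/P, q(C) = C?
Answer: -55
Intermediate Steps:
j(P) = 8 + 4/P (j(P) = 8 - (-4)/P = 8 + 4/P)
F(0, j(-1))*(51 + q(4)) = -(51 + 4) = -1*55 = -55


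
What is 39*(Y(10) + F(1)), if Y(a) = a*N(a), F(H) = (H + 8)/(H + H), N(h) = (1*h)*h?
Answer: 78351/2 ≈ 39176.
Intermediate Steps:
N(h) = h² (N(h) = h*h = h²)
F(H) = (8 + H)/(2*H) (F(H) = (8 + H)/((2*H)) = (8 + H)*(1/(2*H)) = (8 + H)/(2*H))
Y(a) = a³ (Y(a) = a*a² = a³)
39*(Y(10) + F(1)) = 39*(10³ + (½)*(8 + 1)/1) = 39*(1000 + (½)*1*9) = 39*(1000 + 9/2) = 39*(2009/2) = 78351/2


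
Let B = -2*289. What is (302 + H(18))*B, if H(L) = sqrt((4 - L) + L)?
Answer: -175712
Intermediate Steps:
B = -578
H(L) = 2 (H(L) = sqrt(4) = 2)
(302 + H(18))*B = (302 + 2)*(-578) = 304*(-578) = -175712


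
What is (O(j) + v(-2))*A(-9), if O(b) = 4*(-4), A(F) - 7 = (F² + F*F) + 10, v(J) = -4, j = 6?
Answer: -3580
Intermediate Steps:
A(F) = 17 + 2*F² (A(F) = 7 + ((F² + F*F) + 10) = 7 + ((F² + F²) + 10) = 7 + (2*F² + 10) = 7 + (10 + 2*F²) = 17 + 2*F²)
O(b) = -16
(O(j) + v(-2))*A(-9) = (-16 - 4)*(17 + 2*(-9)²) = -20*(17 + 2*81) = -20*(17 + 162) = -20*179 = -3580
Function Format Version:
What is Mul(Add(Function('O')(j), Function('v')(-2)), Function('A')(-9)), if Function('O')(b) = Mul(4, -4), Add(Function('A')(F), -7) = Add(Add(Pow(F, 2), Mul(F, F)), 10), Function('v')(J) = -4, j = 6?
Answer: -3580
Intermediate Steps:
Function('A')(F) = Add(17, Mul(2, Pow(F, 2))) (Function('A')(F) = Add(7, Add(Add(Pow(F, 2), Mul(F, F)), 10)) = Add(7, Add(Add(Pow(F, 2), Pow(F, 2)), 10)) = Add(7, Add(Mul(2, Pow(F, 2)), 10)) = Add(7, Add(10, Mul(2, Pow(F, 2)))) = Add(17, Mul(2, Pow(F, 2))))
Function('O')(b) = -16
Mul(Add(Function('O')(j), Function('v')(-2)), Function('A')(-9)) = Mul(Add(-16, -4), Add(17, Mul(2, Pow(-9, 2)))) = Mul(-20, Add(17, Mul(2, 81))) = Mul(-20, Add(17, 162)) = Mul(-20, 179) = -3580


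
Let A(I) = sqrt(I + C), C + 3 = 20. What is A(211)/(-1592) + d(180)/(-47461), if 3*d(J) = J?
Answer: -60/47461 - sqrt(57)/796 ≈ -0.010749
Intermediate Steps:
C = 17 (C = -3 + 20 = 17)
d(J) = J/3
A(I) = sqrt(17 + I) (A(I) = sqrt(I + 17) = sqrt(17 + I))
A(211)/(-1592) + d(180)/(-47461) = sqrt(17 + 211)/(-1592) + ((1/3)*180)/(-47461) = sqrt(228)*(-1/1592) + 60*(-1/47461) = (2*sqrt(57))*(-1/1592) - 60/47461 = -sqrt(57)/796 - 60/47461 = -60/47461 - sqrt(57)/796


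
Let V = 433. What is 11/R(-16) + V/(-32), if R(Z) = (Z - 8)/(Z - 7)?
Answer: -287/96 ≈ -2.9896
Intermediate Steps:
R(Z) = (-8 + Z)/(-7 + Z)
11/R(-16) + V/(-32) = 11/(((-8 - 16)/(-7 - 16))) + 433/(-32) = 11/((-24/(-23))) + 433*(-1/32) = 11/((-1/23*(-24))) - 433/32 = 11/(24/23) - 433/32 = 11*(23/24) - 433/32 = 253/24 - 433/32 = -287/96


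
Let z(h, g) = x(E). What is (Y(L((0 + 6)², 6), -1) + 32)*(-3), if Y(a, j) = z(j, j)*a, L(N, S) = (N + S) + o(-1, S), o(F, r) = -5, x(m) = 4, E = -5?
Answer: -540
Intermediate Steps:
z(h, g) = 4
L(N, S) = -5 + N + S (L(N, S) = (N + S) - 5 = -5 + N + S)
Y(a, j) = 4*a
(Y(L((0 + 6)², 6), -1) + 32)*(-3) = (4*(-5 + (0 + 6)² + 6) + 32)*(-3) = (4*(-5 + 6² + 6) + 32)*(-3) = (4*(-5 + 36 + 6) + 32)*(-3) = (4*37 + 32)*(-3) = (148 + 32)*(-3) = 180*(-3) = -540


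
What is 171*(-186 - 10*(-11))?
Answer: -12996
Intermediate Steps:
171*(-186 - 10*(-11)) = 171*(-186 + 110) = 171*(-76) = -12996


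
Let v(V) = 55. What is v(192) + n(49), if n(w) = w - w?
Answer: 55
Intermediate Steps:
n(w) = 0
v(192) + n(49) = 55 + 0 = 55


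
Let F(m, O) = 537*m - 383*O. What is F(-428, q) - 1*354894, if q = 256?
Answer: -682778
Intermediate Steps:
F(m, O) = -383*O + 537*m
F(-428, q) - 1*354894 = (-383*256 + 537*(-428)) - 1*354894 = (-98048 - 229836) - 354894 = -327884 - 354894 = -682778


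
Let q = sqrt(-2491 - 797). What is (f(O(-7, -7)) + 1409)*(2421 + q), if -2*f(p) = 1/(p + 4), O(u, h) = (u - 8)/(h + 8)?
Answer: 75048579/22 + 30999*I*sqrt(822)/11 ≈ 3.4113e+6 + 80796.0*I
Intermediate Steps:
O(u, h) = (-8 + u)/(8 + h)
f(p) = -1/(2*(4 + p)) (f(p) = -1/(2*(p + 4)) = -1/(2*(4 + p)))
q = 2*I*sqrt(822) (q = sqrt(-3288) = 2*I*sqrt(822) ≈ 57.341*I)
(f(O(-7, -7)) + 1409)*(2421 + q) = (-1/(8 + 2*((-8 - 7)/(8 - 7))) + 1409)*(2421 + 2*I*sqrt(822)) = (-1/(8 + 2*(-15/1)) + 1409)*(2421 + 2*I*sqrt(822)) = (-1/(8 + 2*(1*(-15))) + 1409)*(2421 + 2*I*sqrt(822)) = (-1/(8 + 2*(-15)) + 1409)*(2421 + 2*I*sqrt(822)) = (-1/(8 - 30) + 1409)*(2421 + 2*I*sqrt(822)) = (-1/(-22) + 1409)*(2421 + 2*I*sqrt(822)) = (-1*(-1/22) + 1409)*(2421 + 2*I*sqrt(822)) = (1/22 + 1409)*(2421 + 2*I*sqrt(822)) = 30999*(2421 + 2*I*sqrt(822))/22 = 75048579/22 + 30999*I*sqrt(822)/11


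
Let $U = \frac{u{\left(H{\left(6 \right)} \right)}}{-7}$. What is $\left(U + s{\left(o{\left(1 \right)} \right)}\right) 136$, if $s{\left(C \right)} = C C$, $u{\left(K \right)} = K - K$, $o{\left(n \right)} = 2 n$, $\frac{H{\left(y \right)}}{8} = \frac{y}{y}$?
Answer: $544$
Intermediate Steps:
$H{\left(y \right)} = 8$ ($H{\left(y \right)} = 8 \frac{y}{y} = 8 \cdot 1 = 8$)
$u{\left(K \right)} = 0$
$s{\left(C \right)} = C^{2}$
$U = 0$ ($U = \frac{0}{-7} = 0 \left(- \frac{1}{7}\right) = 0$)
$\left(U + s{\left(o{\left(1 \right)} \right)}\right) 136 = \left(0 + \left(2 \cdot 1\right)^{2}\right) 136 = \left(0 + 2^{2}\right) 136 = \left(0 + 4\right) 136 = 4 \cdot 136 = 544$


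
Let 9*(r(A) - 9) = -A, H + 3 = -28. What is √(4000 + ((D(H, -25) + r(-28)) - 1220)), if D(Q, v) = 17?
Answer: √25282/3 ≈ 53.001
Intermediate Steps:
H = -31 (H = -3 - 28 = -31)
r(A) = 9 - A/9 (r(A) = 9 + (-A)/9 = 9 - A/9)
√(4000 + ((D(H, -25) + r(-28)) - 1220)) = √(4000 + ((17 + (9 - ⅑*(-28))) - 1220)) = √(4000 + ((17 + (9 + 28/9)) - 1220)) = √(4000 + ((17 + 109/9) - 1220)) = √(4000 + (262/9 - 1220)) = √(4000 - 10718/9) = √(25282/9) = √25282/3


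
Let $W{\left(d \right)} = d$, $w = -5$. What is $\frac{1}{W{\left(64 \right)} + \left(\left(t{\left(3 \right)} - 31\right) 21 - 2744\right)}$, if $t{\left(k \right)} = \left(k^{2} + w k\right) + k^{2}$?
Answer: $- \frac{1}{3268} \approx -0.000306$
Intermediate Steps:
$t{\left(k \right)} = - 5 k + 2 k^{2}$ ($t{\left(k \right)} = \left(k^{2} - 5 k\right) + k^{2} = - 5 k + 2 k^{2}$)
$\frac{1}{W{\left(64 \right)} + \left(\left(t{\left(3 \right)} - 31\right) 21 - 2744\right)} = \frac{1}{64 - \left(2744 - \left(3 \left(-5 + 2 \cdot 3\right) - 31\right) 21\right)} = \frac{1}{64 - \left(2744 - \left(3 \left(-5 + 6\right) - 31\right) 21\right)} = \frac{1}{64 - \left(2744 - \left(3 \cdot 1 - 31\right) 21\right)} = \frac{1}{64 - \left(2744 - \left(3 - 31\right) 21\right)} = \frac{1}{64 - 3332} = \frac{1}{-3268} = - \frac{1}{3268}$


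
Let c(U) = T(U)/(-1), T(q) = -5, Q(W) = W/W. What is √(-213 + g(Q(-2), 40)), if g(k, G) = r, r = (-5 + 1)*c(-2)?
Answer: I*√233 ≈ 15.264*I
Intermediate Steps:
Q(W) = 1
c(U) = 5 (c(U) = -5/(-1) = -5*(-1) = 5)
r = -20 (r = (-5 + 1)*5 = -4*5 = -20)
g(k, G) = -20
√(-213 + g(Q(-2), 40)) = √(-213 - 20) = √(-233) = I*√233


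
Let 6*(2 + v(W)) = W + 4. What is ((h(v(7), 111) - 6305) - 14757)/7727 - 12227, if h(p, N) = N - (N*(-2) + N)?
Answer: -94498869/7727 ≈ -12230.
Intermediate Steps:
v(W) = -4/3 + W/6 (v(W) = -2 + (W + 4)/6 = -2 + (4 + W)/6 = -2 + (2/3 + W/6) = -4/3 + W/6)
h(p, N) = 2*N (h(p, N) = N - (-2*N + N) = N - (-1)*N = N + N = 2*N)
((h(v(7), 111) - 6305) - 14757)/7727 - 12227 = ((2*111 - 6305) - 14757)/7727 - 12227 = ((222 - 6305) - 14757)*(1/7727) - 12227 = (-6083 - 14757)*(1/7727) - 12227 = -20840*1/7727 - 12227 = -20840/7727 - 12227 = -94498869/7727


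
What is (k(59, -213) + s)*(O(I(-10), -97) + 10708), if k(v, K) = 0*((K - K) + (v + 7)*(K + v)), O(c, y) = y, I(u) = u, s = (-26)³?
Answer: -186498936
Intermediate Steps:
s = -17576
k(v, K) = 0 (k(v, K) = 0*(0 + (7 + v)*(K + v)) = 0*((7 + v)*(K + v)) = 0)
(k(59, -213) + s)*(O(I(-10), -97) + 10708) = (0 - 17576)*(-97 + 10708) = -17576*10611 = -186498936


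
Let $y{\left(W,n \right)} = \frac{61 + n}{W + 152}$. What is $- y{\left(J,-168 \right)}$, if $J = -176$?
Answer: $- \frac{107}{24} \approx -4.4583$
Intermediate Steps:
$y{\left(W,n \right)} = \frac{61 + n}{152 + W}$
$- y{\left(J,-168 \right)} = - \frac{61 - 168}{152 - 176} = - \frac{-107}{-24} = - \frac{\left(-1\right) \left(-107\right)}{24} = \left(-1\right) \frac{107}{24} = - \frac{107}{24}$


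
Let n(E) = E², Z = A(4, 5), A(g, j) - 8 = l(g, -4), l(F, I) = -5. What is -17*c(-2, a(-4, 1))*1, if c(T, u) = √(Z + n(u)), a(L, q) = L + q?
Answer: -34*√3 ≈ -58.890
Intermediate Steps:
A(g, j) = 3 (A(g, j) = 8 - 5 = 3)
Z = 3
c(T, u) = √(3 + u²)
-17*c(-2, a(-4, 1))*1 = -17*√(3 + (-4 + 1)²)*1 = -17*√(3 + (-3)²)*1 = -17*√(3 + 9)*1 = -34*√3*1 = -34*√3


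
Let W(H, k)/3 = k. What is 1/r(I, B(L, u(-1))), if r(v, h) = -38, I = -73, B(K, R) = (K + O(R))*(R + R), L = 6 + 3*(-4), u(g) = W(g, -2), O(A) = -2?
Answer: -1/38 ≈ -0.026316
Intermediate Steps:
W(H, k) = 3*k
u(g) = -6 (u(g) = 3*(-2) = -6)
L = -6 (L = 6 - 12 = -6)
B(K, R) = 2*R*(-2 + K) (B(K, R) = (K - 2)*(R + R) = (-2 + K)*(2*R) = 2*R*(-2 + K))
1/r(I, B(L, u(-1))) = 1/(-38) = -1/38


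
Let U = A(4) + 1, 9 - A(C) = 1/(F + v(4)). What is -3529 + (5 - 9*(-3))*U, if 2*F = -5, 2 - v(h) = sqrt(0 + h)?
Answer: -15981/5 ≈ -3196.2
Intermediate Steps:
v(h) = 2 - sqrt(h) (v(h) = 2 - sqrt(0 + h) = 2 - sqrt(h))
F = -5/2 (F = (1/2)*(-5) = -5/2 ≈ -2.5000)
A(C) = 47/5 (A(C) = 9 - 1/(-5/2 + (2 - sqrt(4))) = 9 - 1/(-5/2 + (2 - 1*2)) = 9 - 1/(-5/2 + (2 - 2)) = 9 - 1/(-5/2 + 0) = 9 - 1/(-5/2) = 9 - 1*(-2/5) = 9 + 2/5 = 47/5)
U = 52/5 (U = 47/5 + 1 = 52/5 ≈ 10.400)
-3529 + (5 - 9*(-3))*U = -3529 + (5 - 9*(-3))*(52/5) = -3529 + (5 + 27)*(52/5) = -3529 + 32*(52/5) = -3529 + 1664/5 = -15981/5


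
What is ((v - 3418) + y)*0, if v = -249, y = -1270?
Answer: 0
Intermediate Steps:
((v - 3418) + y)*0 = ((-249 - 3418) - 1270)*0 = (-3667 - 1270)*0 = -4937*0 = 0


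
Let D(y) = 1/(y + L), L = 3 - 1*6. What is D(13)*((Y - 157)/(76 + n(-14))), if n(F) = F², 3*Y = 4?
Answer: -467/8160 ≈ -0.057230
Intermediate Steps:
Y = 4/3 (Y = (⅓)*4 = 4/3 ≈ 1.3333)
L = -3 (L = 3 - 6 = -3)
D(y) = 1/(-3 + y) (D(y) = 1/(y - 3) = 1/(-3 + y))
D(13)*((Y - 157)/(76 + n(-14))) = ((4/3 - 157)/(76 + (-14)²))/(-3 + 13) = (-467/(3*(76 + 196)))/10 = (-467/3/272)/10 = (-467/3*1/272)/10 = (⅒)*(-467/816) = -467/8160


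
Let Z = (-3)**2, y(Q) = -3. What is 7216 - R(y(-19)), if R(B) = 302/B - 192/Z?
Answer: 7338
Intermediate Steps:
Z = 9
R(B) = -64/3 + 302/B (R(B) = 302/B - 192/9 = 302/B - 192*1/9 = 302/B - 64/3 = -64/3 + 302/B)
7216 - R(y(-19)) = 7216 - (-64/3 + 302/(-3)) = 7216 - (-64/3 + 302*(-1/3)) = 7216 - (-64/3 - 302/3) = 7216 - 1*(-122) = 7216 + 122 = 7338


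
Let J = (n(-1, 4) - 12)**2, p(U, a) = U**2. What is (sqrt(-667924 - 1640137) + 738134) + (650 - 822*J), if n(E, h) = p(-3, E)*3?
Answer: 553834 + I*sqrt(2308061) ≈ 5.5383e+5 + 1519.2*I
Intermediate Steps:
n(E, h) = 27 (n(E, h) = (-3)**2*3 = 9*3 = 27)
J = 225 (J = (27 - 12)**2 = 15**2 = 225)
(sqrt(-667924 - 1640137) + 738134) + (650 - 822*J) = (sqrt(-667924 - 1640137) + 738134) + (650 - 822*225) = (sqrt(-2308061) + 738134) + (650 - 184950) = (I*sqrt(2308061) + 738134) - 184300 = (738134 + I*sqrt(2308061)) - 184300 = 553834 + I*sqrt(2308061)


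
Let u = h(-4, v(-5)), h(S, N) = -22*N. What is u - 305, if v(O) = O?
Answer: -195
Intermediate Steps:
u = 110 (u = -22*(-5) = 110)
u - 305 = 110 - 305 = -195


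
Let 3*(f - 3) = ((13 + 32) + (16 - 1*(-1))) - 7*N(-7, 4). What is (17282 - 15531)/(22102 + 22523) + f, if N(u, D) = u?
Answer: 105103/2625 ≈ 40.039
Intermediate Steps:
f = 40 (f = 3 + (((13 + 32) + (16 - 1*(-1))) - 7*(-7))/3 = 3 + ((45 + (16 + 1)) + 49)/3 = 3 + ((45 + 17) + 49)/3 = 3 + (62 + 49)/3 = 3 + (⅓)*111 = 3 + 37 = 40)
(17282 - 15531)/(22102 + 22523) + f = (17282 - 15531)/(22102 + 22523) + 40 = 1751/44625 + 40 = 1751*(1/44625) + 40 = 103/2625 + 40 = 105103/2625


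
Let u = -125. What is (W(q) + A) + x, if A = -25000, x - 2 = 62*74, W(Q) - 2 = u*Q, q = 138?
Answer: -37658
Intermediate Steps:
W(Q) = 2 - 125*Q
x = 4590 (x = 2 + 62*74 = 2 + 4588 = 4590)
(W(q) + A) + x = ((2 - 125*138) - 25000) + 4590 = ((2 - 17250) - 25000) + 4590 = (-17248 - 25000) + 4590 = -42248 + 4590 = -37658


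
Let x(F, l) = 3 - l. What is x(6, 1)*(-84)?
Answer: -168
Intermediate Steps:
x(6, 1)*(-84) = (3 - 1*1)*(-84) = (3 - 1)*(-84) = 2*(-84) = -168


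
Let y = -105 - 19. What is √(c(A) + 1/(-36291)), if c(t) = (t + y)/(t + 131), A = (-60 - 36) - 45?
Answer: √139605743022/72582 ≈ 5.1478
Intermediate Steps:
y = -124
A = -141 (A = -96 - 45 = -141)
c(t) = (-124 + t)/(131 + t) (c(t) = (t - 124)/(t + 131) = (-124 + t)/(131 + t))
√(c(A) + 1/(-36291)) = √((-124 - 141)/(131 - 141) + 1/(-36291)) = √(-265/(-10) - 1/36291) = √(-⅒*(-265) - 1/36291) = √(53/2 - 1/36291) = √(1923421/72582) = √139605743022/72582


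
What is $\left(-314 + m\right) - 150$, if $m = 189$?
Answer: $-275$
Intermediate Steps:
$\left(-314 + m\right) - 150 = \left(-314 + 189\right) - 150 = -125 - 150 = -275$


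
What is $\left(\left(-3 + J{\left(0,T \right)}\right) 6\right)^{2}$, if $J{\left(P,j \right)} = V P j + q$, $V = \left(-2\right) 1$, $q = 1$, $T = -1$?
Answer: $144$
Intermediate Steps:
$V = -2$
$J{\left(P,j \right)} = 1 - 2 P j$ ($J{\left(P,j \right)} = - 2 P j + 1 = 1 - 2 P j$)
$\left(\left(-3 + J{\left(0,T \right)}\right) 6\right)^{2} = \left(\left(-3 + \left(1 - 0 \left(-1\right)\right)\right) 6\right)^{2} = \left(\left(-3 + \left(1 + 0\right)\right) 6\right)^{2} = \left(\left(-3 + 1\right) 6\right)^{2} = \left(\left(-2\right) 6\right)^{2} = \left(-12\right)^{2} = 144$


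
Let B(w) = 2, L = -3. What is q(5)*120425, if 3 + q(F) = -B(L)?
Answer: -602125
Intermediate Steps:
q(F) = -5 (q(F) = -3 - 1*2 = -3 - 2 = -5)
q(5)*120425 = -5*120425 = -602125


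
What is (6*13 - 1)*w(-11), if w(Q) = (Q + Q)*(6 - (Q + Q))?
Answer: -47432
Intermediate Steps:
w(Q) = 2*Q*(6 - 2*Q) (w(Q) = (2*Q)*(6 - 2*Q) = 2*Q*(6 - 2*Q))
(6*13 - 1)*w(-11) = (6*13 - 1)*(4*(-11)*(3 - 1*(-11))) = (78 - 1)*(4*(-11)*(3 + 11)) = 77*(4*(-11)*14) = 77*(-616) = -47432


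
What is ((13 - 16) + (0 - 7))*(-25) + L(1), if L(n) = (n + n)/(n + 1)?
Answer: 251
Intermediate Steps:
L(n) = 2*n/(1 + n) (L(n) = (2*n)/(1 + n) = 2*n/(1 + n))
((13 - 16) + (0 - 7))*(-25) + L(1) = ((13 - 16) + (0 - 7))*(-25) + 2*1/(1 + 1) = (-3 - 7)*(-25) + 2*1/2 = -10*(-25) + 2*1*(1/2) = 250 + 1 = 251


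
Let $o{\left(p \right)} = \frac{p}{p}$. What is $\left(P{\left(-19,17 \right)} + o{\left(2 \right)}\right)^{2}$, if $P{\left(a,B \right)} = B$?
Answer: $324$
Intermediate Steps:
$o{\left(p \right)} = 1$
$\left(P{\left(-19,17 \right)} + o{\left(2 \right)}\right)^{2} = \left(17 + 1\right)^{2} = 18^{2} = 324$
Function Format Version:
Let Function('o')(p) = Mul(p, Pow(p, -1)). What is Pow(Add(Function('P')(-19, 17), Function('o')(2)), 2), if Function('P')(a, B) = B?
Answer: 324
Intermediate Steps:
Function('o')(p) = 1
Pow(Add(Function('P')(-19, 17), Function('o')(2)), 2) = Pow(Add(17, 1), 2) = Pow(18, 2) = 324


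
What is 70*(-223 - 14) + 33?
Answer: -16557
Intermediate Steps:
70*(-223 - 14) + 33 = 70*(-237) + 33 = -16590 + 33 = -16557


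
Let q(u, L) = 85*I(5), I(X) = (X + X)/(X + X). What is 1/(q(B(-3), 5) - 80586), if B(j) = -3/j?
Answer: -1/80501 ≈ -1.2422e-5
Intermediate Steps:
I(X) = 1 (I(X) = (2*X)/((2*X)) = (2*X)*(1/(2*X)) = 1)
q(u, L) = 85 (q(u, L) = 85*1 = 85)
1/(q(B(-3), 5) - 80586) = 1/(85 - 80586) = 1/(-80501) = -1/80501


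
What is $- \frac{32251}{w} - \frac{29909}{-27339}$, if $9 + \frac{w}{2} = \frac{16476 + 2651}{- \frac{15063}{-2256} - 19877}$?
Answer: $\frac{13183842873286105}{8139687000978} \approx 1619.7$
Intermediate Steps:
$w = - \frac{297731702}{14942483}$ ($w = -18 + 2 \frac{16476 + 2651}{- \frac{15063}{-2256} - 19877} = -18 + 2 \frac{19127}{\left(-15063\right) \left(- \frac{1}{2256}\right) - 19877} = -18 + 2 \frac{19127}{\frac{5021}{752} - 19877} = -18 + 2 \frac{19127}{- \frac{14942483}{752}} = -18 + 2 \cdot 19127 \left(- \frac{752}{14942483}\right) = -18 + 2 \left(- \frac{14383504}{14942483}\right) = -18 - \frac{28767008}{14942483} = - \frac{297731702}{14942483} \approx -19.925$)
$- \frac{32251}{w} - \frac{29909}{-27339} = - \frac{32251}{- \frac{297731702}{14942483}} - \frac{29909}{-27339} = \left(-32251\right) \left(- \frac{14942483}{297731702}\right) - - \frac{29909}{27339} = \frac{481910019233}{297731702} + \frac{29909}{27339} = \frac{13183842873286105}{8139687000978}$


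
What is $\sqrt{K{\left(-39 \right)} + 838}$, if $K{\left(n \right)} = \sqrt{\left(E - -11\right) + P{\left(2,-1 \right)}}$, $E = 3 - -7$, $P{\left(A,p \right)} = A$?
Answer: $\sqrt{838 + \sqrt{23}} \approx 29.031$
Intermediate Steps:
$E = 10$ ($E = 3 + 7 = 10$)
$K{\left(n \right)} = \sqrt{23}$ ($K{\left(n \right)} = \sqrt{\left(10 - -11\right) + 2} = \sqrt{\left(10 + 11\right) + 2} = \sqrt{21 + 2} = \sqrt{23}$)
$\sqrt{K{\left(-39 \right)} + 838} = \sqrt{\sqrt{23} + 838} = \sqrt{838 + \sqrt{23}}$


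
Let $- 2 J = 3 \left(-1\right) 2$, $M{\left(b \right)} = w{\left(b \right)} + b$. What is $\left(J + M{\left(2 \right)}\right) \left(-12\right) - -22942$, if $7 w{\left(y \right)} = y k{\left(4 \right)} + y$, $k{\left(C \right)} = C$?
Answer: $\frac{160054}{7} \approx 22865.0$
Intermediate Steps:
$w{\left(y \right)} = \frac{5 y}{7}$ ($w{\left(y \right)} = \frac{y 4 + y}{7} = \frac{4 y + y}{7} = \frac{5 y}{7}$)
$M{\left(b \right)} = \frac{12 b}{7}$ ($M{\left(b \right)} = \frac{5 b}{7} + b = \frac{12 b}{7}$)
$J = 3$ ($J = - \frac{3 \left(-1\right) 2}{2} = - \frac{\left(-3\right) 2}{2} = \left(- \frac{1}{2}\right) \left(-6\right) = 3$)
$\left(J + M{\left(2 \right)}\right) \left(-12\right) - -22942 = \left(3 + \frac{12}{7} \cdot 2\right) \left(-12\right) - -22942 = \left(3 + \frac{24}{7}\right) \left(-12\right) + 22942 = \frac{45}{7} \left(-12\right) + 22942 = - \frac{540}{7} + 22942 = \frac{160054}{7}$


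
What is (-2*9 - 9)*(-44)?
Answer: 1188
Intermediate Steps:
(-2*9 - 9)*(-44) = (-18 - 9)*(-44) = -27*(-44) = 1188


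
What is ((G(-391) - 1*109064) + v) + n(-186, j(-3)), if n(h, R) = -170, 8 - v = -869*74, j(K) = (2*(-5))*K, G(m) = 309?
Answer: -44611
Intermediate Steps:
j(K) = -10*K
v = 64314 (v = 8 - (-869)*74 = 8 - 1*(-64306) = 8 + 64306 = 64314)
((G(-391) - 1*109064) + v) + n(-186, j(-3)) = ((309 - 1*109064) + 64314) - 170 = ((309 - 109064) + 64314) - 170 = (-108755 + 64314) - 170 = -44441 - 170 = -44611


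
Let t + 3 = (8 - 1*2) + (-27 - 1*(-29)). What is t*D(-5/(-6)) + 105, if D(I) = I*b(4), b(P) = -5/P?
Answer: 2395/24 ≈ 99.792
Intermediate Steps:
D(I) = -5*I/4 (D(I) = I*(-5/4) = -5*I/4)
t = 5 (t = -3 + ((8 - 1*2) + (-27 - 1*(-29))) = -3 + ((8 - 2) + (-27 + 29)) = -3 + (6 + 2) = -3 + 8 = 5)
t*D(-5/(-6)) + 105 = 5*(-(-25)/(4*(-6))) + 105 = 5*(-(-25)*(-1)/(4*6)) + 105 = 5*(-5/4*⅚) + 105 = 5*(-25/24) + 105 = -125/24 + 105 = 2395/24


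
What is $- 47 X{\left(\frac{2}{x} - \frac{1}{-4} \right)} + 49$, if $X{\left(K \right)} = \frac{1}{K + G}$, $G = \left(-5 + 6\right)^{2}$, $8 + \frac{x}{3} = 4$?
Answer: $\frac{73}{13} \approx 5.6154$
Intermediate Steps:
$x = -12$ ($x = -24 + 3 \cdot 4 = -24 + 12 = -12$)
$G = 1$ ($G = 1^{2} = 1$)
$X{\left(K \right)} = \frac{1}{1 + K}$ ($X{\left(K \right)} = \frac{1}{K + 1} = \frac{1}{1 + K}$)
$- 47 X{\left(\frac{2}{x} - \frac{1}{-4} \right)} + 49 = - \frac{47}{1 + \left(\frac{2}{-12} - \frac{1}{-4}\right)} + 49 = - \frac{47}{1 + \left(2 \left(- \frac{1}{12}\right) - - \frac{1}{4}\right)} + 49 = - \frac{47}{1 + \left(- \frac{1}{6} + \frac{1}{4}\right)} + 49 = - \frac{47}{1 + \frac{1}{12}} + 49 = - \frac{47}{\frac{13}{12}} + 49 = \left(-47\right) \frac{12}{13} + 49 = - \frac{564}{13} + 49 = \frac{73}{13}$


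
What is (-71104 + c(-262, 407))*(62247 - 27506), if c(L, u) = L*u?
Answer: -6174795858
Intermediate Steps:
(-71104 + c(-262, 407))*(62247 - 27506) = (-71104 - 262*407)*(62247 - 27506) = (-71104 - 106634)*34741 = -177738*34741 = -6174795858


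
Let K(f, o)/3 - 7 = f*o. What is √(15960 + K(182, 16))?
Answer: √24717 ≈ 157.22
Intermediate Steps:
K(f, o) = 21 + 3*f*o (K(f, o) = 21 + 3*(f*o) = 21 + 3*f*o)
√(15960 + K(182, 16)) = √(15960 + (21 + 3*182*16)) = √(15960 + (21 + 8736)) = √(15960 + 8757) = √24717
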